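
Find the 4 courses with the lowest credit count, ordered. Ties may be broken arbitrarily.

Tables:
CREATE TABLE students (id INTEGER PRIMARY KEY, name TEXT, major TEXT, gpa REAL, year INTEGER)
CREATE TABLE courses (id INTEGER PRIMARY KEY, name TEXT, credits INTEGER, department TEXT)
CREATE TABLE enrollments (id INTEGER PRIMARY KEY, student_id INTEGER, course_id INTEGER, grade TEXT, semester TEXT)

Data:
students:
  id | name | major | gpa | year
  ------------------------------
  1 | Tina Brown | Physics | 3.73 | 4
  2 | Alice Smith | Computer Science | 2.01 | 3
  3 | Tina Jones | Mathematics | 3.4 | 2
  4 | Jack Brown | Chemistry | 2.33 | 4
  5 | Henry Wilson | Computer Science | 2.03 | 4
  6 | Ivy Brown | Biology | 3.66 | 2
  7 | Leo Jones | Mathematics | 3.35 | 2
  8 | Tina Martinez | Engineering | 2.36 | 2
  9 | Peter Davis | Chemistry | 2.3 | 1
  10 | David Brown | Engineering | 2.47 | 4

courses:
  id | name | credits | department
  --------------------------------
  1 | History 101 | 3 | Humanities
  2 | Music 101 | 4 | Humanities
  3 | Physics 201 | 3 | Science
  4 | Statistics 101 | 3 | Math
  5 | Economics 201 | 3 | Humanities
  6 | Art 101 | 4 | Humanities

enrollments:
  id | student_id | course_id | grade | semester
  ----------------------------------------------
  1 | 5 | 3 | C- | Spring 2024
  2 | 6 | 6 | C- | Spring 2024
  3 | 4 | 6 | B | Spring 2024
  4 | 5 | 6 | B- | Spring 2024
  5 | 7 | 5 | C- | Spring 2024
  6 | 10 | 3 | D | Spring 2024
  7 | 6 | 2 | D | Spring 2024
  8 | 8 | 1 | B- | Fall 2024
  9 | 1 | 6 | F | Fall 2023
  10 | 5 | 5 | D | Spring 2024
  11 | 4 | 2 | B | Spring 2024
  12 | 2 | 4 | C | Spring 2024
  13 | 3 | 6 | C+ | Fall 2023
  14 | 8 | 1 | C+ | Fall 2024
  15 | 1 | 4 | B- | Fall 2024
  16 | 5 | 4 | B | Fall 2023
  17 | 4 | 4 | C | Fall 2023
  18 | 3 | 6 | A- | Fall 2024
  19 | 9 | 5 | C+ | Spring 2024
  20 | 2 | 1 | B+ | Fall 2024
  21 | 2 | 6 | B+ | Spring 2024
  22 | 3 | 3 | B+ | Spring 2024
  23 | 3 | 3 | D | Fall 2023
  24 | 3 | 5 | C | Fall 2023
SELECT name, credits FROM courses ORDER BY credits ASC LIMIT 4

Execution result:
name | credits
History 101 | 3
Physics 201 | 3
Statistics 101 | 3
Economics 201 | 3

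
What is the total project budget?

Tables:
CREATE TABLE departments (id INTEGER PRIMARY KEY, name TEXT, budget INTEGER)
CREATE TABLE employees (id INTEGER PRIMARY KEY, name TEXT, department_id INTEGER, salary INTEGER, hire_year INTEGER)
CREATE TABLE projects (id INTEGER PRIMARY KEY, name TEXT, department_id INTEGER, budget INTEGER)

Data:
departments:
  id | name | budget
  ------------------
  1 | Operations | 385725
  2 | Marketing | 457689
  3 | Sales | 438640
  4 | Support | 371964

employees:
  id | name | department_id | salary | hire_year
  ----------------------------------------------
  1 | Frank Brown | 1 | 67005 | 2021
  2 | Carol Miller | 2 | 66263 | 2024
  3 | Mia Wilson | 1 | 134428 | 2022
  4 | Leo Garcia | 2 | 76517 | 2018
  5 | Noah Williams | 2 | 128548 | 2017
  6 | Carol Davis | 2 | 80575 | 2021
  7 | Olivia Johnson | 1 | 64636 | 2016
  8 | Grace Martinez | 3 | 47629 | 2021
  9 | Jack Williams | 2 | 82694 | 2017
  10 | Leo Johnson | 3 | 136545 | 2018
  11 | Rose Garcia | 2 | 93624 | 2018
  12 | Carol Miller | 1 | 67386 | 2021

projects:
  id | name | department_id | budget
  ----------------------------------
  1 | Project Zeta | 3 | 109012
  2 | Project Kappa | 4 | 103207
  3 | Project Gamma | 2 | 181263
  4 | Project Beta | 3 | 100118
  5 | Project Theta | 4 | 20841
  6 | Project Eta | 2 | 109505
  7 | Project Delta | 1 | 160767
SELECT SUM(budget) FROM projects

Execution result:
784713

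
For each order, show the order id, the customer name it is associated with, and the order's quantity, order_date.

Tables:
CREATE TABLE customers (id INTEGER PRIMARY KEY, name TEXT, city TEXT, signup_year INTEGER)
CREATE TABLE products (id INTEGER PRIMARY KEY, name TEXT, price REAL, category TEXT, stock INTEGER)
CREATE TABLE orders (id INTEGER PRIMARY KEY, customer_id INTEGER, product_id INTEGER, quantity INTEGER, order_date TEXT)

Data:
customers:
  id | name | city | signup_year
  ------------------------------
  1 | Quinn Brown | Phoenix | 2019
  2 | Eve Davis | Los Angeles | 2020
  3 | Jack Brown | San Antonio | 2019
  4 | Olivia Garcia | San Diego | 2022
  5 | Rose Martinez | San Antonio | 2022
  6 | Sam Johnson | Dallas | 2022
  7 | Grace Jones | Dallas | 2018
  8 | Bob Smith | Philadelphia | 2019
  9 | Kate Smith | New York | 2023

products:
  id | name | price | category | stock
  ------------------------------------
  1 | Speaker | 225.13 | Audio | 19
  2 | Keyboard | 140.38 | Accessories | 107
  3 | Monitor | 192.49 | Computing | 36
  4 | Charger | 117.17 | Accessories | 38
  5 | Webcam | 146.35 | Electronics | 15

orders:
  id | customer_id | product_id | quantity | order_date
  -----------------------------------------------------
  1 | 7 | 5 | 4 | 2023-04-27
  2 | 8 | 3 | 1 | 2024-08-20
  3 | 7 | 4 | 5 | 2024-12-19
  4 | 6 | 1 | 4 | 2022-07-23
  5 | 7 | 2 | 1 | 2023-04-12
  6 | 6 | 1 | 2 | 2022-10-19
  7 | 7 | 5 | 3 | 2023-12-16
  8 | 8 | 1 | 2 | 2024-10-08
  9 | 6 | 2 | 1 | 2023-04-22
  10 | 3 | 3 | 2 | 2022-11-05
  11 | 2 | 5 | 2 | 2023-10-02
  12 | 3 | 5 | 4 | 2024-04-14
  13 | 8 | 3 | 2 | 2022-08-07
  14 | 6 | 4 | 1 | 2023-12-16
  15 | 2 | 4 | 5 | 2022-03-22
SELECT c.id, p.name AS customer, c.quantity, c.order_date FROM orders c JOIN customers p ON c.customer_id = p.id

Execution result:
id | customer | quantity | order_date
1 | Grace Jones | 4 | 2023-04-27
2 | Bob Smith | 1 | 2024-08-20
3 | Grace Jones | 5 | 2024-12-19
4 | Sam Johnson | 4 | 2022-07-23
5 | Grace Jones | 1 | 2023-04-12
6 | Sam Johnson | 2 | 2022-10-19
7 | Grace Jones | 3 | 2023-12-16
8 | Bob Smith | 2 | 2024-10-08
9 | Sam Johnson | 1 | 2023-04-22
10 | Jack Brown | 2 | 2022-11-05
11 | Eve Davis | 2 | 2023-10-02
12 | Jack Brown | 4 | 2024-04-14
13 | Bob Smith | 2 | 2022-08-07
14 | Sam Johnson | 1 | 2023-12-16
15 | Eve Davis | 5 | 2022-03-22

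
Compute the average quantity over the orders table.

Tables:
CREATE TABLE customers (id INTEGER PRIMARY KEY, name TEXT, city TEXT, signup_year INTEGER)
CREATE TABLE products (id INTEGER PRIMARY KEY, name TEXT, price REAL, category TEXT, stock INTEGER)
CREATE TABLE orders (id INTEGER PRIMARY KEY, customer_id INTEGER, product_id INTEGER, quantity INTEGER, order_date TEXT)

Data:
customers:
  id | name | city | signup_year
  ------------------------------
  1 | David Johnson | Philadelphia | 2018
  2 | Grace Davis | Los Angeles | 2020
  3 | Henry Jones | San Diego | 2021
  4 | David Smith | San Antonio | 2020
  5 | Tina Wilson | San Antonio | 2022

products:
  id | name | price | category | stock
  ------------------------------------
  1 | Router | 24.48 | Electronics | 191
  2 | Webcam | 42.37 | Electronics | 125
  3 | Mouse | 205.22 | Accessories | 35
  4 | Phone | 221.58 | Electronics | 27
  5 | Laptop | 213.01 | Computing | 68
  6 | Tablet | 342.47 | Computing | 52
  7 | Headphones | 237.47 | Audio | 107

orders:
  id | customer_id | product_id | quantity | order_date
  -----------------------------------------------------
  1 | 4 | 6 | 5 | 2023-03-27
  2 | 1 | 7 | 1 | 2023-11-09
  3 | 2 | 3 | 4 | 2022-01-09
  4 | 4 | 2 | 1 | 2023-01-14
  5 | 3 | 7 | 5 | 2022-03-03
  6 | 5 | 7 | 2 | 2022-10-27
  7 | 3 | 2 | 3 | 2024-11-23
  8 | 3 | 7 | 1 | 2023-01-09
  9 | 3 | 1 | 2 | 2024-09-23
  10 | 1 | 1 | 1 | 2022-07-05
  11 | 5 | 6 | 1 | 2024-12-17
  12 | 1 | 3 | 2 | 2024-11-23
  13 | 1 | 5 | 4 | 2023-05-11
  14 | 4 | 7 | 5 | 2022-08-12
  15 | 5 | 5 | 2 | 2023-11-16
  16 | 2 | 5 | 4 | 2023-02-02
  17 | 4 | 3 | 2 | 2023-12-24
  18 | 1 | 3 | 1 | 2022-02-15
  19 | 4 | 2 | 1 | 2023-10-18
SELECT AVG(quantity) FROM orders

Execution result:
2.47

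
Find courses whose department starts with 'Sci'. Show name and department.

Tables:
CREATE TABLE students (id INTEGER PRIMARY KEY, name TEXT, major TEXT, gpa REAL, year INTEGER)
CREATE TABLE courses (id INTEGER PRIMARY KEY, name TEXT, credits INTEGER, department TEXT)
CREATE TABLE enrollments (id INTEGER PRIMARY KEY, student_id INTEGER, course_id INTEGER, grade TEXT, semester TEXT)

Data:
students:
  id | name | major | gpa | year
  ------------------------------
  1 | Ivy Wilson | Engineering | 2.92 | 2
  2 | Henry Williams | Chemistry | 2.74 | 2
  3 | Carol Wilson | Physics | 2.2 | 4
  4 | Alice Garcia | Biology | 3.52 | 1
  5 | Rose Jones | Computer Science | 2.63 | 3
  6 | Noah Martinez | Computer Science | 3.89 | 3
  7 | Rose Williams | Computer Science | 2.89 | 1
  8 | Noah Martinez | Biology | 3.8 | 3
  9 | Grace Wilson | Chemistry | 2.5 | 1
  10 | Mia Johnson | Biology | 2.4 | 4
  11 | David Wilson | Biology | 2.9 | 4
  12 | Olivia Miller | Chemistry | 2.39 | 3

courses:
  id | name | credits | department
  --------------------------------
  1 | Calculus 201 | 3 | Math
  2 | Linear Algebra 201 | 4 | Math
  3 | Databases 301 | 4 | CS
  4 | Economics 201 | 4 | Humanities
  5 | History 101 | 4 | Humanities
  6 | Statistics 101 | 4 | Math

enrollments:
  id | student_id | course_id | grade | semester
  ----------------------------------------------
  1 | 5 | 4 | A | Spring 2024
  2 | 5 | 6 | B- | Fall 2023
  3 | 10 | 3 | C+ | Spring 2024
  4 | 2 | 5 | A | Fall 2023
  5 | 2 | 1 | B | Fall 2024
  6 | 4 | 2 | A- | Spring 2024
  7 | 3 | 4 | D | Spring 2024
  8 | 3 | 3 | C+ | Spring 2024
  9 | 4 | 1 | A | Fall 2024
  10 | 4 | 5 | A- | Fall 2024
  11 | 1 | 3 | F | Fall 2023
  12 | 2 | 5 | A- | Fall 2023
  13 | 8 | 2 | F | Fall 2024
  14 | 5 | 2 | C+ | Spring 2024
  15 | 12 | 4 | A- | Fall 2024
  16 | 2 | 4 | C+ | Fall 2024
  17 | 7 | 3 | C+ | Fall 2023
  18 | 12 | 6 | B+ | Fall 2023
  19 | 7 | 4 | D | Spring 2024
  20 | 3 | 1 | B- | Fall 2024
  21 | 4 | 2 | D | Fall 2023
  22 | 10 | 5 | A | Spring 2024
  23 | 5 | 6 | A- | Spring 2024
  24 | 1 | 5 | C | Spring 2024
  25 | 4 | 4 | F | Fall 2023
SELECT name, department FROM courses WHERE department LIKE 'Sci%'

Execution result:
(no rows)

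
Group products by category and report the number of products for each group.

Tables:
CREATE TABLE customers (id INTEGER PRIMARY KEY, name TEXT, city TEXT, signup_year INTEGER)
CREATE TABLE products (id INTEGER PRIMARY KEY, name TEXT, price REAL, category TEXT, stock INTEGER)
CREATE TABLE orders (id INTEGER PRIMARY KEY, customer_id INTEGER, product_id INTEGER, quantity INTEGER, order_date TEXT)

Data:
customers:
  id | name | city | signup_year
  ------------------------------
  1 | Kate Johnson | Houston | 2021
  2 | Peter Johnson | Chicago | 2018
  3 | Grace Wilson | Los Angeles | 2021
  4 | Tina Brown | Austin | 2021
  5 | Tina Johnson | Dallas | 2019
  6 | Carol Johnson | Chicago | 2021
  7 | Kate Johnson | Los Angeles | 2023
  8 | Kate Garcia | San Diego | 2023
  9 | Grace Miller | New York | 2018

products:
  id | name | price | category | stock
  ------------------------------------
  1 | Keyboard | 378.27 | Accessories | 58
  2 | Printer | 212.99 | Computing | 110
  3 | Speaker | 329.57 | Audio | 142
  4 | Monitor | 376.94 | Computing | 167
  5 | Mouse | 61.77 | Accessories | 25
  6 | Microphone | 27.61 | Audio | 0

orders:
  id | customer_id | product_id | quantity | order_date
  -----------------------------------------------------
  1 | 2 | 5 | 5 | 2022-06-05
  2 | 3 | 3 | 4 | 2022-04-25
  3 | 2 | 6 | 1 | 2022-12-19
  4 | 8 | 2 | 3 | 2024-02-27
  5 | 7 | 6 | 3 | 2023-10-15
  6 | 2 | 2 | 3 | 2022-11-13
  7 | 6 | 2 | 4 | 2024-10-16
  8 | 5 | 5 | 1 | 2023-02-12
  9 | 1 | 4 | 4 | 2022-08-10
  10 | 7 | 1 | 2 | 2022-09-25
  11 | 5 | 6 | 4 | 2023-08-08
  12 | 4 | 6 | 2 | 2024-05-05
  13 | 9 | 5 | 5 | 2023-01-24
SELECT category, COUNT(*) AS n FROM products GROUP BY category

Execution result:
category | n
Accessories | 2
Audio | 2
Computing | 2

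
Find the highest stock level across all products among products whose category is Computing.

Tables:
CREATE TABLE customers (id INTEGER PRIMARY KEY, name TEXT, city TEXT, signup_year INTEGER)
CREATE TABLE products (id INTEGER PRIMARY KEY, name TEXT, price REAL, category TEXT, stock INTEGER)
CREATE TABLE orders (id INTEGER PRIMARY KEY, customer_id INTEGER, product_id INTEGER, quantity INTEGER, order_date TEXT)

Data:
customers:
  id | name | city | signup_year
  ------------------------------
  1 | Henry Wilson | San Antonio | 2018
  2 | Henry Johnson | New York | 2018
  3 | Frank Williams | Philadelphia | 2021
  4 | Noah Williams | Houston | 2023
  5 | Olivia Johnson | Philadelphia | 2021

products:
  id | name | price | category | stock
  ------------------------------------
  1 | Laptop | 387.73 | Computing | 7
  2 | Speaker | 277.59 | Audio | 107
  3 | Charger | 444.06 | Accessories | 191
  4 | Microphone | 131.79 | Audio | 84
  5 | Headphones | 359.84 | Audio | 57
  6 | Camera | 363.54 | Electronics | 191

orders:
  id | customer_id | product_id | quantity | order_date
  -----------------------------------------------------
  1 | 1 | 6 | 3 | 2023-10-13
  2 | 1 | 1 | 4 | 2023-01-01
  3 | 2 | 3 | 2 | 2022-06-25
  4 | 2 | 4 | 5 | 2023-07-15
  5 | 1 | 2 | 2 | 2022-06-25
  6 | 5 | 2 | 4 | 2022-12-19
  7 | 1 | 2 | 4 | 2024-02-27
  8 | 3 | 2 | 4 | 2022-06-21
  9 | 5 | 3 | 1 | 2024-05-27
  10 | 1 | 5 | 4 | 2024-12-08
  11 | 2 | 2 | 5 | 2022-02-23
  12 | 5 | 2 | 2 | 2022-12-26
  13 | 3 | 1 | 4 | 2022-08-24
SELECT MAX(stock) FROM products WHERE category = 'Computing'

Execution result:
7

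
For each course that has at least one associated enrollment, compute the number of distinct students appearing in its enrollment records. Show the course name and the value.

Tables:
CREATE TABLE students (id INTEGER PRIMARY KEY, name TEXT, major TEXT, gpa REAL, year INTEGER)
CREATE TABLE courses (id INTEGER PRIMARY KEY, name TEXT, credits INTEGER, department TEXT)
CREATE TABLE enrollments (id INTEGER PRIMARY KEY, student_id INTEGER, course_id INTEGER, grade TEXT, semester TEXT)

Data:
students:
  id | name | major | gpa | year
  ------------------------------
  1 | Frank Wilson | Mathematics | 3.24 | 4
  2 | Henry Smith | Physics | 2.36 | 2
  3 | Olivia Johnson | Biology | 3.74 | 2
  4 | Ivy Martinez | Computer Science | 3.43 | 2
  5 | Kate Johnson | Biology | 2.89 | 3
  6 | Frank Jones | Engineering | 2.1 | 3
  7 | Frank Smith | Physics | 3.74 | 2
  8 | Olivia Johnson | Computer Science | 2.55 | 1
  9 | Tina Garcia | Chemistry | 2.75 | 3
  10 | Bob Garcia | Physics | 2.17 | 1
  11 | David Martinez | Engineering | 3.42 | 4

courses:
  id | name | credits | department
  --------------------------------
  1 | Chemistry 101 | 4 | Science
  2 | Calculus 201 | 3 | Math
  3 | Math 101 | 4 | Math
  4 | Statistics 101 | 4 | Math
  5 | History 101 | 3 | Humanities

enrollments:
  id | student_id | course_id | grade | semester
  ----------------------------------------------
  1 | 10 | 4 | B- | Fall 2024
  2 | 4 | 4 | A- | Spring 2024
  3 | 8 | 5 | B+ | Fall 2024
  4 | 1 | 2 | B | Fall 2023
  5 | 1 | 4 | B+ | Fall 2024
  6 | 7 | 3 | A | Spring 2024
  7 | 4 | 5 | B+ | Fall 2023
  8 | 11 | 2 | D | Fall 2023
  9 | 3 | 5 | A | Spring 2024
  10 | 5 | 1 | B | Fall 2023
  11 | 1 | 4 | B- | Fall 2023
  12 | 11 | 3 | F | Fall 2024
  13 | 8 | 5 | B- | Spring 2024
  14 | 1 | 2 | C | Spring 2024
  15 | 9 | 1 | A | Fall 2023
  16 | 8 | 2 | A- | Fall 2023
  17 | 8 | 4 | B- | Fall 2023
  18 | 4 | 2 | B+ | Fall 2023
SELECT p.name, COUNT(DISTINCT c.student_id) AS distinct_student_count FROM enrollments c JOIN courses p ON c.course_id = p.id GROUP BY p.id, p.name

Execution result:
name | distinct_student_count
Chemistry 101 | 2
Calculus 201 | 4
Math 101 | 2
Statistics 101 | 4
History 101 | 3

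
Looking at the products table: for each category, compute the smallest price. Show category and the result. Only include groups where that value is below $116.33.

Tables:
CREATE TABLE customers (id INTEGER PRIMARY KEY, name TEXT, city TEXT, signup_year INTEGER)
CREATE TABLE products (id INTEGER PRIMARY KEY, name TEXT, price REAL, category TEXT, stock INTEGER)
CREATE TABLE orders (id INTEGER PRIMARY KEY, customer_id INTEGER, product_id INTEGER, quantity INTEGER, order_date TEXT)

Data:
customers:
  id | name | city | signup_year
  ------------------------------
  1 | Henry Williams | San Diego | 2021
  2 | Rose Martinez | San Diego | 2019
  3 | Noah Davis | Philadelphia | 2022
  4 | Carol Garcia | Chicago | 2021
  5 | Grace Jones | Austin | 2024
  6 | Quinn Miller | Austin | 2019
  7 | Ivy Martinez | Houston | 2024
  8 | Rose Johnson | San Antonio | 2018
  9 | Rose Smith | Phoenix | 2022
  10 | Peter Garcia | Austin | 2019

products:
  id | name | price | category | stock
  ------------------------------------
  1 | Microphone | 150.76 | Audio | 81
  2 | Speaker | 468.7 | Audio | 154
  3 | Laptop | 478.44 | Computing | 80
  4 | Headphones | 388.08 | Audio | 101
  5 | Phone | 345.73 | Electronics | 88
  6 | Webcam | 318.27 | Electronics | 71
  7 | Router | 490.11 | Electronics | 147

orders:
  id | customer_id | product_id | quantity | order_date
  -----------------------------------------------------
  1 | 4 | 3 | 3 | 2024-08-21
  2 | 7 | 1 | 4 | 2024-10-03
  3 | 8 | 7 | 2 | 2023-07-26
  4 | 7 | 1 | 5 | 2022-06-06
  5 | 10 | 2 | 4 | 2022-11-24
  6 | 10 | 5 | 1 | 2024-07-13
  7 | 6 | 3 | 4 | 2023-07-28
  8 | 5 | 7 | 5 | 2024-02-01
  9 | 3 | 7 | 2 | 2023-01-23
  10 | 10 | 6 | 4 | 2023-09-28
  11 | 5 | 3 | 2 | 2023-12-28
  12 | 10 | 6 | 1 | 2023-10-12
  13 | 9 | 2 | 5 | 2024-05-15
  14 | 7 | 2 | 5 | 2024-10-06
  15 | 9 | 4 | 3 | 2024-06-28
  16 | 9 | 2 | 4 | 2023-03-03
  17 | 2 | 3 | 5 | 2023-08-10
SELECT category, MIN(price) AS min_price FROM products GROUP BY category HAVING MIN(price) < 116.33

Execution result:
(no rows)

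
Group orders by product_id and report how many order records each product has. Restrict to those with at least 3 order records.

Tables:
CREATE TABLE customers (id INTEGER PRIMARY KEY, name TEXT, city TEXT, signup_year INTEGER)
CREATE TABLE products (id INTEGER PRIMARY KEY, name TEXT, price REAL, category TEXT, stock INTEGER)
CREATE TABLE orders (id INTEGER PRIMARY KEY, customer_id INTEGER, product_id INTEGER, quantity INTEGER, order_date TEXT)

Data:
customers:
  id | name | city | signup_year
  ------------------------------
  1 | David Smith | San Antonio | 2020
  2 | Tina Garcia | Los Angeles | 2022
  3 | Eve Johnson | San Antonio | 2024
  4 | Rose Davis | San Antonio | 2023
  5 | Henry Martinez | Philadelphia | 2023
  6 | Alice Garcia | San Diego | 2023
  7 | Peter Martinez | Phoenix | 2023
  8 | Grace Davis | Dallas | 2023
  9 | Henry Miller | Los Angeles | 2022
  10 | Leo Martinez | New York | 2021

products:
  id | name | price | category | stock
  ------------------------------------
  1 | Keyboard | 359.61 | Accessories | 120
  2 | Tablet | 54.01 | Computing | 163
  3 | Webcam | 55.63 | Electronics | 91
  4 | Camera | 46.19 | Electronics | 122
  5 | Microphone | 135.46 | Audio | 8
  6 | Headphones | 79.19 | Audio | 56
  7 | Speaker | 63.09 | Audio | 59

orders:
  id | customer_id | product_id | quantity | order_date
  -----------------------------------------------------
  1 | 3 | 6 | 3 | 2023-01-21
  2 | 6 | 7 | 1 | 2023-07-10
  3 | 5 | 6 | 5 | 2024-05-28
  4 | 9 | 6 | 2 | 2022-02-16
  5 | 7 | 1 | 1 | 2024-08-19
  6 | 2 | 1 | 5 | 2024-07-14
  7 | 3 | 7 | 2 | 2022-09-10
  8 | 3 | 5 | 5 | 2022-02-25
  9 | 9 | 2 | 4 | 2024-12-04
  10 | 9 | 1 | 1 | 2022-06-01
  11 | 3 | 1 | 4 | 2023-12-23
SELECT product_id, COUNT(*) AS order_count FROM orders GROUP BY product_id HAVING COUNT(*) >= 3

Execution result:
product_id | order_count
1 | 4
6 | 3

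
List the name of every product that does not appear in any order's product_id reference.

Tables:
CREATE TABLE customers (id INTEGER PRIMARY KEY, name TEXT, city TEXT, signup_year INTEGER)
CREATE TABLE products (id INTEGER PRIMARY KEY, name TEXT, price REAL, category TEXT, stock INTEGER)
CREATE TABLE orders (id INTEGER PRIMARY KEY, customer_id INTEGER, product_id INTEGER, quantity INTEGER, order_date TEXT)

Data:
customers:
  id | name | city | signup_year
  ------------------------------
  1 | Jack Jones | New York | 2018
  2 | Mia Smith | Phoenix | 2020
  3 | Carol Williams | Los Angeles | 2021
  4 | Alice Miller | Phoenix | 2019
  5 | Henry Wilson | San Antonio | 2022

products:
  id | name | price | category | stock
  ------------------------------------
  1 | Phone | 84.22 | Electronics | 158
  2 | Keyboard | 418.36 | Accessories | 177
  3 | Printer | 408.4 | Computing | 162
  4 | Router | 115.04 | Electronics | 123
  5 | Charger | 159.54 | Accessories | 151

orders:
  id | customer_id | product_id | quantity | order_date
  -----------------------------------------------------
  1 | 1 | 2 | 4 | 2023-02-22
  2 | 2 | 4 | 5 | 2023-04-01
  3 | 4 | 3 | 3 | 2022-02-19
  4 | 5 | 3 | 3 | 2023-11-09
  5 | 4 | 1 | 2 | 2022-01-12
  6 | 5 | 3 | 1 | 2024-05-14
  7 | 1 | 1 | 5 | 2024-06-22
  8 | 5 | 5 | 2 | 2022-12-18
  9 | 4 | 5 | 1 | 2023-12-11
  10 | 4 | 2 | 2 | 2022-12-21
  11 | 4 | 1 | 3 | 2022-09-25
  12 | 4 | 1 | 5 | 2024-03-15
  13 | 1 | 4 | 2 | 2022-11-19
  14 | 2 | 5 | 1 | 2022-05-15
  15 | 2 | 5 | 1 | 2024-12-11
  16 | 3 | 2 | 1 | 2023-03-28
SELECT p.name FROM products p LEFT JOIN orders c ON c.product_id = p.id WHERE c.id IS NULL

Execution result:
(no rows)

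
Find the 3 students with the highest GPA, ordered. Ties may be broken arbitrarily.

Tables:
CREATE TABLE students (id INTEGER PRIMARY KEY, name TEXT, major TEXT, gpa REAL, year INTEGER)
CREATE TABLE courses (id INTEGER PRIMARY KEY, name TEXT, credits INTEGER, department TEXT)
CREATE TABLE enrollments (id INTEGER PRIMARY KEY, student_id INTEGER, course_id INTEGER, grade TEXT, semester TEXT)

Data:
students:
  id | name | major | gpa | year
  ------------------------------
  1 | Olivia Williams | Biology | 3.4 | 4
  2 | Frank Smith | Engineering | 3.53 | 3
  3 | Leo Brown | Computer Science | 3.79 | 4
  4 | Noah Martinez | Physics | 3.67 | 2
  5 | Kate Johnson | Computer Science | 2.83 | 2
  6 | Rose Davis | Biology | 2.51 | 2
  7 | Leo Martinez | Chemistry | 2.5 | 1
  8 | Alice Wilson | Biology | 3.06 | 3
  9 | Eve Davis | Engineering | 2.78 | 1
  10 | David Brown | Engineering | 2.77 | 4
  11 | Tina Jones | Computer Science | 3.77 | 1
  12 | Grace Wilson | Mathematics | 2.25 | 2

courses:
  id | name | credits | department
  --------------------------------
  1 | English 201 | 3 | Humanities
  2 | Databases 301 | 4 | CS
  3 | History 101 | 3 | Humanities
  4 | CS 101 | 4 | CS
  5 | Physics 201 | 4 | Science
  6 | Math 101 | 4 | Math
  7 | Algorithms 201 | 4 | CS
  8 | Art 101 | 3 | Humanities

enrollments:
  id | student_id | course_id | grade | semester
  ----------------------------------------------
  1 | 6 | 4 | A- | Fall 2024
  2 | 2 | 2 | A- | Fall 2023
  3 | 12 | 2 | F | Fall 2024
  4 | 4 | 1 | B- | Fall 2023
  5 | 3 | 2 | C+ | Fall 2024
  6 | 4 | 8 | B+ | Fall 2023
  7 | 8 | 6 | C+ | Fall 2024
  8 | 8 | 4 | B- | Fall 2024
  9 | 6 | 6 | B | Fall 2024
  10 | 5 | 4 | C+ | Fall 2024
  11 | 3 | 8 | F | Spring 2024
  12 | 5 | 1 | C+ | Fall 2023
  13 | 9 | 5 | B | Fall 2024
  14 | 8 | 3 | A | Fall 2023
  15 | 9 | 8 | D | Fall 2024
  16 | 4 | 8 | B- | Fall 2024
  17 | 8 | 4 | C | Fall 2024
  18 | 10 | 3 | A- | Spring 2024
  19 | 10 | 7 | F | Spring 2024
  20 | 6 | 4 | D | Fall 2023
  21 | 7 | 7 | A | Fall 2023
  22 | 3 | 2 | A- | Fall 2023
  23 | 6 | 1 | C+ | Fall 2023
SELECT name, gpa FROM students ORDER BY gpa DESC LIMIT 3

Execution result:
name | gpa
Leo Brown | 3.79
Tina Jones | 3.77
Noah Martinez | 3.67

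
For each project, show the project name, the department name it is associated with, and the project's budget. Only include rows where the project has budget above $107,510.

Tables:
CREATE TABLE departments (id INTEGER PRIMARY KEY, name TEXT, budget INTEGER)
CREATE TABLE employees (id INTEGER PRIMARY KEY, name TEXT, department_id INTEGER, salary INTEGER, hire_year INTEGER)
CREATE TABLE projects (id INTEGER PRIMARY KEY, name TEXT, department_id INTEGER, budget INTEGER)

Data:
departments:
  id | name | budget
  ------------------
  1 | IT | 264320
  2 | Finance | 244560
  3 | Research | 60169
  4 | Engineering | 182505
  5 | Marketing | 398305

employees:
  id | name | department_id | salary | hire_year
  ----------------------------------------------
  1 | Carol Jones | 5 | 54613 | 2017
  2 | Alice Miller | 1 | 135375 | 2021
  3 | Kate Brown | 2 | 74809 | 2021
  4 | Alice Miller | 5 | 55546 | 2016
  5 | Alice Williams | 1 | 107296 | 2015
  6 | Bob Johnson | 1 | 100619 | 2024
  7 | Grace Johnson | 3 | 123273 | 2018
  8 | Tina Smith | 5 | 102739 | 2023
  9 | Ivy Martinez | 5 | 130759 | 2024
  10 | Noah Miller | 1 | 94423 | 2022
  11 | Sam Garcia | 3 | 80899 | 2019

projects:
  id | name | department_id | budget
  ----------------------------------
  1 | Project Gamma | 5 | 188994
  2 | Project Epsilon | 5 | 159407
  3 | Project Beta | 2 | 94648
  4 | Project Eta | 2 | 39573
SELECT c.name, p.name AS department, c.budget FROM projects c JOIN departments p ON c.department_id = p.id WHERE c.budget > 107510

Execution result:
name | department | budget
Project Gamma | Marketing | 188994
Project Epsilon | Marketing | 159407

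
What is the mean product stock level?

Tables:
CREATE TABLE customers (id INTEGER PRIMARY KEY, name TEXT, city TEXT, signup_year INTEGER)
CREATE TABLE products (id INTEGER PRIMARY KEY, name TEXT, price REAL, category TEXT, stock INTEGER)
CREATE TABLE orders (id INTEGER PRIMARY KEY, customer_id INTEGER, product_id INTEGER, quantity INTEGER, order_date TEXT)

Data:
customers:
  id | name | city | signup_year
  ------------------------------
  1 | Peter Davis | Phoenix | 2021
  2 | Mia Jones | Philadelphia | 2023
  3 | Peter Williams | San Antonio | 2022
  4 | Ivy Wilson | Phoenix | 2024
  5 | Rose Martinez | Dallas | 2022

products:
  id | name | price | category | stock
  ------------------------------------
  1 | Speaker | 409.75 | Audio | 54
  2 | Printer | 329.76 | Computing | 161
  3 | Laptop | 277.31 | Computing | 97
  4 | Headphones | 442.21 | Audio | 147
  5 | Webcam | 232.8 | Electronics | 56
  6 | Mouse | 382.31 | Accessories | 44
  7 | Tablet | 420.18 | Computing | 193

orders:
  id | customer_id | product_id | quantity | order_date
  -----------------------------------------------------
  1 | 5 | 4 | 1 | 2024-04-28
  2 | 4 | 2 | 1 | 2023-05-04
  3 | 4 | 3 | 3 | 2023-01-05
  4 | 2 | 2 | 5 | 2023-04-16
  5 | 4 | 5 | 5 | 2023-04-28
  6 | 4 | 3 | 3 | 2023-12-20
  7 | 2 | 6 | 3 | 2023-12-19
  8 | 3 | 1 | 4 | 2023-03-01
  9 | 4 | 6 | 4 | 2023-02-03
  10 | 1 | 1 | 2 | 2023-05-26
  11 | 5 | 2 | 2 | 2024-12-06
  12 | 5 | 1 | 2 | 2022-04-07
SELECT AVG(stock) FROM products

Execution result:
107.43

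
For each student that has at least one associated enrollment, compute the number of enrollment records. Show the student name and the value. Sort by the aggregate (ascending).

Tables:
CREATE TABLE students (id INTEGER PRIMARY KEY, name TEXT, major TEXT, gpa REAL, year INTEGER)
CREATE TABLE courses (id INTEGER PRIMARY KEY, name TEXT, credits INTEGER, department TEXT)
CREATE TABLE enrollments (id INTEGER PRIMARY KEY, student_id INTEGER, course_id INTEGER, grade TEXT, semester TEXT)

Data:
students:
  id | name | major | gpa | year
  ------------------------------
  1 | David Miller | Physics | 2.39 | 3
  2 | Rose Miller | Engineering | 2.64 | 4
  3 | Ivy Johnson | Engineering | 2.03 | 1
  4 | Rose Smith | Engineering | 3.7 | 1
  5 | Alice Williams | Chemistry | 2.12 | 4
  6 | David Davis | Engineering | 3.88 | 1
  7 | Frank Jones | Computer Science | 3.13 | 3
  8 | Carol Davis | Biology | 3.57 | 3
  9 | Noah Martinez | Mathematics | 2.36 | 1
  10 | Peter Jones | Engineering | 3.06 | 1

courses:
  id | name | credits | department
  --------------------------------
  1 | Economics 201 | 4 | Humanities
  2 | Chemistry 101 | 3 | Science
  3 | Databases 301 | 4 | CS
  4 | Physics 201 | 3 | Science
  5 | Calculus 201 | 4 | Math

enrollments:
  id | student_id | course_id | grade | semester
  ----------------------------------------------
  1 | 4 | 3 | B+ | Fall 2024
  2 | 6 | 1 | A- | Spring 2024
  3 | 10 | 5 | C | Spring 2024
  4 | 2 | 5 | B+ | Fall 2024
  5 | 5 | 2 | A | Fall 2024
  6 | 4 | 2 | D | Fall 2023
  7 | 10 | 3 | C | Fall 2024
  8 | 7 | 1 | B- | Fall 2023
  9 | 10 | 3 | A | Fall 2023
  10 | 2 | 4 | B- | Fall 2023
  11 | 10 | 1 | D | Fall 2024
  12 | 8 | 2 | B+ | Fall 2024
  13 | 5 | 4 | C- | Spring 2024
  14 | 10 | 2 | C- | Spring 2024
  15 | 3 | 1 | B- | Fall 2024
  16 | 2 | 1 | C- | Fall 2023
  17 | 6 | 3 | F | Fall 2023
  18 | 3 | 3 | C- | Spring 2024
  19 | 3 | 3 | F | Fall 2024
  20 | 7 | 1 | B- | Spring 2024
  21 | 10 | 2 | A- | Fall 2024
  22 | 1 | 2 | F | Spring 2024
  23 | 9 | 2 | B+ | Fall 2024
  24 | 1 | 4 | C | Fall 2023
SELECT p.name, COUNT(*) AS n FROM enrollments c JOIN students p ON c.student_id = p.id GROUP BY p.id, p.name ORDER BY n ASC

Execution result:
name | n
Carol Davis | 1
Noah Martinez | 1
David Miller | 2
Rose Smith | 2
Alice Williams | 2
David Davis | 2
Frank Jones | 2
Rose Miller | 3
Ivy Johnson | 3
Peter Jones | 6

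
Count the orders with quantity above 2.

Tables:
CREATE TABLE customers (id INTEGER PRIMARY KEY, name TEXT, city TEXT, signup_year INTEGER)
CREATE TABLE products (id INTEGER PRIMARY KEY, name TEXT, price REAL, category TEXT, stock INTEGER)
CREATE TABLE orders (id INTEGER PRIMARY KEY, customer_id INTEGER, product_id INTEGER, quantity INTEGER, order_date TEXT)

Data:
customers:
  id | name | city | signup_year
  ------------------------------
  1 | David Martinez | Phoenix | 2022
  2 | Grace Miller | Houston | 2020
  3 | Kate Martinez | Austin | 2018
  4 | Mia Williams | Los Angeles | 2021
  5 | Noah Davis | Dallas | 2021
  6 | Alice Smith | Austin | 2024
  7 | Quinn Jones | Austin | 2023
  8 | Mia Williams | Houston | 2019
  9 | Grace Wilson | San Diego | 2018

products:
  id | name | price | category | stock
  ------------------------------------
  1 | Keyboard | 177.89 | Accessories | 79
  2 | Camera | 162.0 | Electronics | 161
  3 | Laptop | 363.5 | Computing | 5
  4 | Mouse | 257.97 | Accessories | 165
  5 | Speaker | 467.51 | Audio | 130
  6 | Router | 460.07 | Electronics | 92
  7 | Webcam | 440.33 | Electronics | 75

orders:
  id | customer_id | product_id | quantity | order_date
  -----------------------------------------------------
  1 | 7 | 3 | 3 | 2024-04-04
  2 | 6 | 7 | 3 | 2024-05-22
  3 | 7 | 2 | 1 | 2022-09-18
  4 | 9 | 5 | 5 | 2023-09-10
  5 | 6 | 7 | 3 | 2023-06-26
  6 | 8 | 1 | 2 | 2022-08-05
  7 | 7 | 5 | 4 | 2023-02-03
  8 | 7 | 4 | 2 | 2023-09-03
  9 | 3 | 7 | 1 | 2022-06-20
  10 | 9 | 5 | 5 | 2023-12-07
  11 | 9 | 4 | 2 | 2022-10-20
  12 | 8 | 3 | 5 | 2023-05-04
SELECT COUNT(*) FROM orders WHERE quantity > 2

Execution result:
7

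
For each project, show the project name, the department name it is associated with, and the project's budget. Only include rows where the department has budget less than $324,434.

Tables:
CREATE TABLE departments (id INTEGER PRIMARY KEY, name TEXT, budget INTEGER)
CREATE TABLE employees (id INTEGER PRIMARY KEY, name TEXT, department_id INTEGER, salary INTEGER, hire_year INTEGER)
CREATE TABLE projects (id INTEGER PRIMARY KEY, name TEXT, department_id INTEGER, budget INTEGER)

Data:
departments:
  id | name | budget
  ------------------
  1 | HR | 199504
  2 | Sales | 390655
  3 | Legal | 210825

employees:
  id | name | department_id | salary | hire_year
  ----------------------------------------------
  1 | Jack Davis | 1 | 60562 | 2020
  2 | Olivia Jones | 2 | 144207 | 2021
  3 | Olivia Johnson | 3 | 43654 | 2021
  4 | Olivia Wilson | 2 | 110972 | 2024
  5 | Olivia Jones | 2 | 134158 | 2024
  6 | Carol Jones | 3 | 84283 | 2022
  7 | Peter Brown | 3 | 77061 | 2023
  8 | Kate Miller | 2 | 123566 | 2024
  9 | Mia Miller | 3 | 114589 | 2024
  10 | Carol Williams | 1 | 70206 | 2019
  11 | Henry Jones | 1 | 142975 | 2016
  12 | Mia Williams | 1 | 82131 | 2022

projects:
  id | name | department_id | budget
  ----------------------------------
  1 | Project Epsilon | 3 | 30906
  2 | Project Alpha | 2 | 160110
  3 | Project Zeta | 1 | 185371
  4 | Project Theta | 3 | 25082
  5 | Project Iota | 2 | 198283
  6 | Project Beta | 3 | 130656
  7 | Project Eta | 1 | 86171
SELECT c.name, p.name AS department, c.budget FROM projects c JOIN departments p ON c.department_id = p.id WHERE p.budget < 324434

Execution result:
name | department | budget
Project Epsilon | Legal | 30906
Project Zeta | HR | 185371
Project Theta | Legal | 25082
Project Beta | Legal | 130656
Project Eta | HR | 86171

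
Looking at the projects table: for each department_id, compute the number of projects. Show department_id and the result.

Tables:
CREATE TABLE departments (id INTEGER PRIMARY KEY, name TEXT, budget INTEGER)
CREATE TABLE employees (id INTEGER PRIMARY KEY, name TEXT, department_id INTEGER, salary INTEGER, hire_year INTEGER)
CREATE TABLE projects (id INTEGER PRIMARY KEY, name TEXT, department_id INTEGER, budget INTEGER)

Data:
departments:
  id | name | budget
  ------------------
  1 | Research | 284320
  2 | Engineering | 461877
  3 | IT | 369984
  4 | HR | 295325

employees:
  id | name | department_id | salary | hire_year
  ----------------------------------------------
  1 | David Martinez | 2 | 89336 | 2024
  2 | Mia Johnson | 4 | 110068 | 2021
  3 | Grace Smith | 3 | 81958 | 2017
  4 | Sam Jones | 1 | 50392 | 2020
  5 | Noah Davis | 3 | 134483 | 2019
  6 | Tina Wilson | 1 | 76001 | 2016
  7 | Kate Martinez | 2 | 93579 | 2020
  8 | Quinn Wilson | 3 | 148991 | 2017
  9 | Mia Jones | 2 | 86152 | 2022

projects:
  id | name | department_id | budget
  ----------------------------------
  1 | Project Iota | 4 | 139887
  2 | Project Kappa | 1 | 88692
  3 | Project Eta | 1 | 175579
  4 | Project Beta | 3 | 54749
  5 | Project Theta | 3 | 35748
SELECT department_id, COUNT(*) AS n FROM projects GROUP BY department_id

Execution result:
department_id | n
1 | 2
3 | 2
4 | 1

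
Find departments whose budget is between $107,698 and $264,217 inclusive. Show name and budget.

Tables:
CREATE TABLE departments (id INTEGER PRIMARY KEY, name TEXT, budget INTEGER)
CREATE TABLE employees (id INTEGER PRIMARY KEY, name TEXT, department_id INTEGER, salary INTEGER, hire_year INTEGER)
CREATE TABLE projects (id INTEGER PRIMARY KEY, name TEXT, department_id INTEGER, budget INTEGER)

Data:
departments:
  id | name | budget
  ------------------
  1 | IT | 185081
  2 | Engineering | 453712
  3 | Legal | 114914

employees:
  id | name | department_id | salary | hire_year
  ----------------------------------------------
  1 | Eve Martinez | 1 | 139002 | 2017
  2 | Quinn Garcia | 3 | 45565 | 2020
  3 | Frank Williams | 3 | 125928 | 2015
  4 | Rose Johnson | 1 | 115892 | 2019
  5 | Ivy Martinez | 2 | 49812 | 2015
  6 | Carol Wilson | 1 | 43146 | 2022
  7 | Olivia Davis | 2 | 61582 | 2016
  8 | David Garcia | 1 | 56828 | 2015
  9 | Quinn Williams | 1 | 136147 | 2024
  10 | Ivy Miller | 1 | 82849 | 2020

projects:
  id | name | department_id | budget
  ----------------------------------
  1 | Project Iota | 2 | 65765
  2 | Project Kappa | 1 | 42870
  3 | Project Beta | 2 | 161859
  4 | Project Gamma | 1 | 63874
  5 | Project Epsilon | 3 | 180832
SELECT name, budget FROM departments WHERE budget BETWEEN 107698 AND 264217

Execution result:
name | budget
IT | 185081
Legal | 114914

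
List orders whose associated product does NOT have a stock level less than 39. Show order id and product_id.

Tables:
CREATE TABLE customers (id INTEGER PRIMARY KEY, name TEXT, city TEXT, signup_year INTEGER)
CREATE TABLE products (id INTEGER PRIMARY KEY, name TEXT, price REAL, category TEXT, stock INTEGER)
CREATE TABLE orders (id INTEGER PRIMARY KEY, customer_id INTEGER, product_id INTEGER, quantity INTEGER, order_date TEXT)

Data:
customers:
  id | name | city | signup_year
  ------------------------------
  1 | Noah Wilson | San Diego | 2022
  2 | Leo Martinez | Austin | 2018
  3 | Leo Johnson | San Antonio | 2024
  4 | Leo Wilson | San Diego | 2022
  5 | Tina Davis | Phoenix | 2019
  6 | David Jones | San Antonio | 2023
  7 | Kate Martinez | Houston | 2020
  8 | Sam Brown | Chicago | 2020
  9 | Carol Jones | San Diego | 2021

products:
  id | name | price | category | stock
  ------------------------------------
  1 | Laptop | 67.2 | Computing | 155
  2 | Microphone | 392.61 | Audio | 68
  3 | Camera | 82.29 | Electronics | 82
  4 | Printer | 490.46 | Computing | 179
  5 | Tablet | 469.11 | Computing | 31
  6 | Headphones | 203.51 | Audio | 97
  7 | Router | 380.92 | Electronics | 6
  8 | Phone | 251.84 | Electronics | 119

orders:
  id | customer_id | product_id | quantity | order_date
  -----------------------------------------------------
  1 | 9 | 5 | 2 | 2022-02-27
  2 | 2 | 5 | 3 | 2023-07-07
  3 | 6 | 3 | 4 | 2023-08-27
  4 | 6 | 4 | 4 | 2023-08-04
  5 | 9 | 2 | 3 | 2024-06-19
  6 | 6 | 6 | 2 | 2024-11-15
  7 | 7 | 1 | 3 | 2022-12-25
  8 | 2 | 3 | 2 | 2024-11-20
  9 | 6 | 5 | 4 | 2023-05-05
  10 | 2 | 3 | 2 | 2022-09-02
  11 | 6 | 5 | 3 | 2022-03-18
SELECT id, product_id FROM orders WHERE product_id NOT IN (SELECT id FROM products WHERE stock < 39)

Execution result:
id | product_id
3 | 3
4 | 4
5 | 2
6 | 6
7 | 1
8 | 3
10 | 3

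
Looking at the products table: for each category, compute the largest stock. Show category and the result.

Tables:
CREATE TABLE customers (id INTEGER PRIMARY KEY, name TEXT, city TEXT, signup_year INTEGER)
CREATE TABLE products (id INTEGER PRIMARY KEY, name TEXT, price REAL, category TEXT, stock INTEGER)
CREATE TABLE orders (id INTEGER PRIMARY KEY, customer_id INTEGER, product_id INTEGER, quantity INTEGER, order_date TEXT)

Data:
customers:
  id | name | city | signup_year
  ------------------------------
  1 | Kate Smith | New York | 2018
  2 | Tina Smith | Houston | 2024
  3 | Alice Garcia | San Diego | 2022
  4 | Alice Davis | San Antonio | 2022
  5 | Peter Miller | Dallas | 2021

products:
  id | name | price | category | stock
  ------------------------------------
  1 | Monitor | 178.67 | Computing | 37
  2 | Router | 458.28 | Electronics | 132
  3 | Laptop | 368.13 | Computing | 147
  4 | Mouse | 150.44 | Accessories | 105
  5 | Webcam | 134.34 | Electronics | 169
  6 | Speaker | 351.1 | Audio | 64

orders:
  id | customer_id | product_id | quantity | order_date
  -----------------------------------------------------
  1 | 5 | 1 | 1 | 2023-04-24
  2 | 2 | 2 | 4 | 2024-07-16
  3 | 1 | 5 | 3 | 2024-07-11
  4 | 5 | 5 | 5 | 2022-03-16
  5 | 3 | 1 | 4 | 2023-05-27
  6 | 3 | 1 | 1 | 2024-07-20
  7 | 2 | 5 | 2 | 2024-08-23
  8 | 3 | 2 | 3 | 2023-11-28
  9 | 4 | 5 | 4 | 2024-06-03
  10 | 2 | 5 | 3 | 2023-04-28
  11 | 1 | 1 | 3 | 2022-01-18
SELECT category, MAX(stock) AS max_stock FROM products GROUP BY category

Execution result:
category | max_stock
Accessories | 105
Audio | 64
Computing | 147
Electronics | 169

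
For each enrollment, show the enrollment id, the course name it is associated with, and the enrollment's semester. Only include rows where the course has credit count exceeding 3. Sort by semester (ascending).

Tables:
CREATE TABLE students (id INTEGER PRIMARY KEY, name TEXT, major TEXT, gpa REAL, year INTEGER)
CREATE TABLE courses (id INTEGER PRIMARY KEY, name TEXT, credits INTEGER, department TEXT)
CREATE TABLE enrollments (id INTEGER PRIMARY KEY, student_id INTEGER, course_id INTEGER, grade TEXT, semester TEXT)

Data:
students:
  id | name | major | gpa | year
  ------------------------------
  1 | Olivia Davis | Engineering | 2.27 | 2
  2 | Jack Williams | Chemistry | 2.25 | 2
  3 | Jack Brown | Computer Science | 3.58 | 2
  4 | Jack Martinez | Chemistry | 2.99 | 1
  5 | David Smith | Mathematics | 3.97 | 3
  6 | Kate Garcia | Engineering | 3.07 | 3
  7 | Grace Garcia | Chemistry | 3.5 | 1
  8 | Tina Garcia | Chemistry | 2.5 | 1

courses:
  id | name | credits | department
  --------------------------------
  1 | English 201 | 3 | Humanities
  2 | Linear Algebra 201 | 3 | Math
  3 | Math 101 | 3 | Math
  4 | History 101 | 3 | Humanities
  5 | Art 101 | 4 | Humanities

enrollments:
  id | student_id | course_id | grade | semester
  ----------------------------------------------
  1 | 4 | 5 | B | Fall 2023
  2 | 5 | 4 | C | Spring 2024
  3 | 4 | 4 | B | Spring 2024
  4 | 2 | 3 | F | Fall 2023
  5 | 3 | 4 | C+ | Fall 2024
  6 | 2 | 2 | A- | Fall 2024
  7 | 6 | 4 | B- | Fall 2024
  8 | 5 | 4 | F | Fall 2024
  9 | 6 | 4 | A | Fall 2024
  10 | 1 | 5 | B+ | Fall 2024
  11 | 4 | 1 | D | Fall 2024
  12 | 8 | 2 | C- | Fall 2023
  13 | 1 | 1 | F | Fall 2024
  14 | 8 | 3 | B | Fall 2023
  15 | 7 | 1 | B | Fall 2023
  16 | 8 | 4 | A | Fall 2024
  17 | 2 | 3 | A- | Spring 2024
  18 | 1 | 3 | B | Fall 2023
SELECT c.id, p.name AS course, c.semester FROM enrollments c JOIN courses p ON c.course_id = p.id WHERE p.credits > 3 ORDER BY c.semester ASC

Execution result:
id | course | semester
1 | Art 101 | Fall 2023
10 | Art 101 | Fall 2024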